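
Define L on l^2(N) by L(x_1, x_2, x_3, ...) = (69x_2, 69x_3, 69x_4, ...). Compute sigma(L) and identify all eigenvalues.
sigma(L) = closed disk {z in C : |z| ≤ 69}; sigma_p(L) = open disk {z in C : |z| < 69}

Note L = 69·V where V is the unit left shift (V x)_k = x_{k+1}; so sigma(L) = 69·sigma(V) and ||L|| = 69||V||. ||L x||^2 = 4761sum_{k≥2} |x_k|^2 ≤ 4761||x||^2, with equality on {x : x_1 = 0}, so ||L|| = 69. For any lambda with |lambda| < 69, set r = lambda/69 (|r| < 1); the vector x = (1, r, r^2, ...) is in l^2 and satisfies L x = 69(r, r^2, ...) = lambda x, so lambda is an eigenvalue. On the boundary |lambda| = 69 the geometric series diverges, so no l^2 eigenvector exists, but these lambda lie in the approximate point spectrum. Hence sigma(L) is the closed disk of radius 69 and sigma_p(L) is the open disk.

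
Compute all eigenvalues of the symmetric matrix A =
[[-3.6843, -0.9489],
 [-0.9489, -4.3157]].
sigma(A) ≈ {-5, -3}

A is real symmetric, so its spectrum consists of real eigenvalues. Expanding the characteristic polynomial of the displayed matrix gives
  det(λ I - A) = p(λ) = λ^2 + (8)λ + (15).
Solving p(λ) = 0 yields eigenvalues ≈ -5, -3. (A is shown rounded to 4 decimals, so these recover the underlying integer eigenvalues to within that precision.)
Verification: the trace of A = -8 equals the sum of eigenvalues -8, and det(A) ≈ 14.9999 matches the eigenvalue product 15.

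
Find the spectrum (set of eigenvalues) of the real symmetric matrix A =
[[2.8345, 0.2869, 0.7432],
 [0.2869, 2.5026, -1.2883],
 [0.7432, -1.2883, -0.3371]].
sigma(A) ≈ {-1, 3} (3 with multiplicity 2)

A is real symmetric, so its spectrum consists of real eigenvalues. Expanding the characteristic polynomial of the displayed matrix gives
  det(λ I - A) = p(λ) = λ^3 + (-5)λ^2 + (3)λ + (9).
Solving p(λ) = 0 yields eigenvalues ≈ -1, 3, 3. (A is shown rounded to 4 decimals, so these recover the underlying integer eigenvalues to within that precision.)
Verification: the trace of A = 5 equals the sum of eigenvalues 5, and det(A) ≈ -8.9997 matches the eigenvalue product -9.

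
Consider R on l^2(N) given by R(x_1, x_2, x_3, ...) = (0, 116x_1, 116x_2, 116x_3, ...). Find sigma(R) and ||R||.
sigma(R) = closed disk {z in C : |z| ≤ 116}; ||R|| = 116

Note R = 116·U where U is the unit right shift (U x)_k = x_{k-1} (with x_0 := 0); so ||R|| = 116||U|| and sigma(R) = 116·sigma(U). ||R x||^2 = sum_{k≥1} |116x_k|^2 = 13456||x||^2, so ||R|| = 116 and sigma(R) ⊂ {|z| ≤ 116}. For any |lambda| < 116, the equation (R - lambda I) x = 0 forces x_1 = 0, then 116x_k = lambda x_{k+1} ⇒ x = 0, so R has no eigenvalues. But (R - lambda I) is not surjective for |lambda| < 116: solving (R - lambda I) x = e_1 would require x_n proportional to (lambda/116)^(-n), which is not in l^2. So every |lambda| < 116 lies in the residual spectrum. The boundary |lambda| = 116 is in the approximate point spectrum (the spectrum is closed). Hence sigma(R) is the closed disk of radius 116.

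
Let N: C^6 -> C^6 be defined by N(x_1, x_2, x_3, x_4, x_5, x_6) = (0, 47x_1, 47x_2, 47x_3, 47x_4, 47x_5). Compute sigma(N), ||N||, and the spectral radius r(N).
sigma(N) = {0}; ||N|| = 47; r(N) = 0. (N is nilpotent with N^6 = 0.)

On C^6, N is a strictly lower-triangular matrix with 47 on the subdiagonal and zeros elsewhere, so its characteristic polynomial is lambda^6 and every eigenvalue is 0: sigma(N) = {0}. For the operator norm, N e_i = 47e_{i+1} for i = 1, ..., 5 and N e_6 = 0, so the singular values of N are 47 (with multiplicity 5) and 0; hence ||N|| = 47. The spectral radius r(N) = max|lambda| = 0. Note ||N|| > r(N) — characteristic of non-normal nilpotent operators. Indeed N^6 = 0.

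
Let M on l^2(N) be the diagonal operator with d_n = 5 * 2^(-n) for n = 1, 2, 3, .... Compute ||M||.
||M|| = 5/2 (attained at n = 1)

For M diagonal, ||M|| = sup_n |d_n|. The sequence d_n = 5 * 2^(-n) is positive and strictly decreasing (ratio 2^(-1) < 1), so the supremum is d_1 = 5/2. Hence ||M|| = 5/2.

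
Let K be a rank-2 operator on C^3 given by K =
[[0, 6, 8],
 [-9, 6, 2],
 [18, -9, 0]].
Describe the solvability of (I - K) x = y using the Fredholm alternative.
(I - K) is invertible (det(I - K) = -77 ≠ 0), so for every y in C^3 the equation (I - K) x = y has a unique solution.

K has rank 2 and factors as K = U V^T = u1 v1^T + u2 v2^T with u1 = (2, 2, -3), v1 = (-3, 3, 2), u2 = (-2, 1, -3), v2 = (-3, 0, -2) (multiplying out reproduces the displayed K). The nonzero eigenvalues of U V^T coincide with those of the 2 x 2 matrix G = V^T U = [[v1·u1, v1·u2], [v2·u1, v2·u2]] = [[-6, 3], [0, 12]], and by the Sylvester determinant identity det(I_3 - U V^T) = det(I_2 - V^T U) = det([[7, -3], [0, -11]]) = (7)(-11) - (-3)(0) = -77. (Direct check: I - K =
[[1, -6, -8],
 [9, -5, -2],
 [-18, 9, 1]]
has determinant -77.) The finite-dimensional Fredholm alternative says: either (I - K) is invertible, or ker(I - K) ≠ {0} and then range(I - K) = ker((I - K)^*)^⊥, with dim ker(I - K) = dim ker((I - K)^*). Since det(I - K) ≠ 0, 1 is not an eigenvalue of K and ker(I - K) = {0}, so we are in the first case: for every y there is a unique x = (I - K)^(-1) y. (Explicitly, by the Woodbury identity, (I - U V^T)^(-1) = I + U (I_2 - G)^(-1) V^T.)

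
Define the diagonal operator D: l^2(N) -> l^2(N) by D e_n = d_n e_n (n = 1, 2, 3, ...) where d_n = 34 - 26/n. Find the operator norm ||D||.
||D|| = 34

For a diagonal operator on l^2 with entries d_n, ||D|| = sup_n |d_n|. Here d_1 = 8, d_2 = 21, ..., and d_n = 34 - 26/n increases monotonically toward 34. All terms lie in [8, 34), so |d_n| = d_n and the supremum is the limit 34, which is not attained by any individual d_n. Hence ||D|| = 34.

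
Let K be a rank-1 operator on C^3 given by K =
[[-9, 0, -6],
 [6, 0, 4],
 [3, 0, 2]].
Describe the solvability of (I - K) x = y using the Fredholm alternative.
(I - K) is invertible (det(I - K) = 8 ≠ 0), so for every y in C^3 the equation (I - K) x = y has a unique solution.

K has rank 1, so it is an outer product K = u v^T: every row of K is a multiple of one row vector. Reading off the entries, u = (3, -2, -1) and v = (-3, 0, -2) (row i of K equals u_i·v^T). A rank-one matrix u v^T satisfies K u = u (v·u) and kills the (2)-dimensional subspace v^⊥, so its characteristic polynomial is lambda^2 (lambda - v·u) with v·u = tr K = -7. Hence the eigenvalues of I - K are 1 (multiplicity 2) and 1 - (-7) = 8, so det(I - K) = 8. (Direct check: I - K =
[[10, 0, 6],
 [-6, 1, -4],
 [-3, 0, -1]]
has determinant 8.) The finite-dimensional Fredholm alternative says: either (I - K) is invertible, or ker(I - K) ≠ {0} and then range(I - K) = ker((I - K)^*)^⊥, with dim ker(I - K) = dim ker((I - K)^*). Since det(I - K) ≠ 0, 1 is not an eigenvalue of K and ker(I - K) = {0}, so we are in the first case: for every y there is a unique x = (I - K)^(-1) y. Explicitly, by the Sherman–Morrison formula, (I - u v^T)^(-1) = I + u v^T/(1 - v·u), i.e. (I - K)^(-1) = I + K/(8).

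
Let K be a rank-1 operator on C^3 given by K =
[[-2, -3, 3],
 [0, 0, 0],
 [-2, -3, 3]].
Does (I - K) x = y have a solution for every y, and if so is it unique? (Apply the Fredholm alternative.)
(I - K) is singular (det(I - K) = 0, i.e. 1 ∈ sigma(K)). (I - K) x = y is solvable iff y ⊥ ker((I - K)^*) = span{(-2, -3, 3)}, i.e. iff -2y_1 - 3y_2 + 3y_3 = 0. When solvable, the solutions are x = y + c·(1, 0, 1), c arbitrary (ker(I - K) = span{(1, 0, 1)}, dimension 1).

K has rank 1, so it is an outer product K = u v^T: every row of K is a multiple of one row vector. Reading off the entries, u = (1, 0, 1) and v = (-2, -3, 3) (row i of K equals u_i·v^T). A rank-one matrix u v^T satisfies K u = u (v·u) and kills the (2)-dimensional subspace v^⊥, so its characteristic polynomial is lambda^2 (lambda - v·u) with v·u = tr K = 1. Hence the eigenvalues of I - K are 1 (multiplicity 2) and 1 - (1) = 0, so det(I - K) = 0. (Direct check: I - K =
[[3, 3, -3],
 [0, 1, 0],
 [2, 3, -2]]
has determinant 0.) So 1 is an eigenvalue of K and (I - K) is not invertible. The finite-dimensional Fredholm alternative says: either (I - K) is invertible, or ker(I - K) ≠ {0} and then range(I - K) = ker((I - K)^*)^⊥, with dim ker(I - K) = dim ker((I - K)^*). We are in the second case, so we need both kernels. Kernel of I - K: (I - K) u = u - u (v·u) = u - u = 0, so ker(I - K) = span{u} = span{(1, 0, 1)} (it is exactly 1-dimensional because rank(I - K) = 2). Kernel of the adjoint: K is real, so (I - K)^* = I - K^T = I - v u^T, and (I - v u^T) v = v - v (u·v) = 0; hence ker((I - K)^*) = span{v} = span{(-2, -3, 3)}. Therefore (I - K) x = y is solvable iff <y, v> = 0, i.e. iff -2y_1 - 3y_2 + 3y_3 = 0. When this holds, K y = u (v·y) = 0, so (I - K) y = y and x = y is a particular solution; the full solution set is the line x = y + c·u = y + c·(1, 0, 1), c ∈ C.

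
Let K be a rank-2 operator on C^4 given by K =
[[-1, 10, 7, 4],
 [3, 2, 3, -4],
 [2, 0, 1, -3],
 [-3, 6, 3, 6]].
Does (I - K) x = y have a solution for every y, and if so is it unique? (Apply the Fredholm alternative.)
(I - K) is invertible (det(I - K) = 5 ≠ 0), so for every y in C^4 the equation (I - K) x = y has a unique solution.

K has rank 2 and factors as K = U V^T = u1 v1^T + u2 v2^T with u1 = (-3, 1, 1, -3), v1 = (1, -2, -1, -2), u2 = (2, 2, 1, 0), v2 = (1, 2, 2, -1) (multiplying out reproduces the displayed K). The nonzero eigenvalues of U V^T coincide with those of the 2 x 2 matrix G = V^T U = [[v1·u1, v1·u2], [v2·u1, v2·u2]] = [[0, -3], [4, 8]], and by the Sylvester determinant identity det(I_4 - U V^T) = det(I_2 - V^T U) = det([[1, 3], [-4, -7]]) = (1)(-7) - (3)(-4) = 5. (Direct check: I - K =
[[2, -10, -7, -4],
 [-3, -1, -3, 4],
 [-2, 0, 0, 3],
 [3, -6, -3, -5]]
has determinant 5.) The finite-dimensional Fredholm alternative says: either (I - K) is invertible, or ker(I - K) ≠ {0} and then range(I - K) = ker((I - K)^*)^⊥, with dim ker(I - K) = dim ker((I - K)^*). Since det(I - K) ≠ 0, 1 is not an eigenvalue of K and ker(I - K) = {0}, so we are in the first case: for every y there is a unique x = (I - K)^(-1) y. (Explicitly, by the Woodbury identity, (I - U V^T)^(-1) = I + U (I_2 - G)^(-1) V^T.)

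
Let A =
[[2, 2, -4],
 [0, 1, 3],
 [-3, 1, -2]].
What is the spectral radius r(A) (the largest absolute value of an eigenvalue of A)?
r(A) ≈ 4.7588

The eigenvalues of A are the roots of its characteristic polynomial. With M = A (coefficients from the trace, the sum of principal 2x2 minors, and det A):
  p(λ) = det(λ I - M) = λ^3 - λ^2 - 19λ + 40.
No integer candidate from the rational root theorem (±divisors of 40) is a root, so the roots are irrational. The cubic discriminant is Δ = -1563 < 0, so there is one real root and a complex-conjugate pair. p(-5) = -15 and p(-4) = 36 have opposite signs, so a root lies in (-5, -4); Newton's method refines it to λ ≈ -4.7588. Dividing out (λ - (-4.7588)) leaves approximately λ^2 - 5.7588λ + 8.4054. For λ^2 - 5.7588λ + 8.4054 the discriminant is -0.4574. It is negative, so the remaining roots are the complex-conjugate pair λ ≈ 2.8794 ± 0.3382i. Their product equals the constant term, so |λ|^2 ≈ 8.4054 and |λ| ≈ 2.8992.
Thus the eigenvalues (to 4 decimals) are -4.7588 (modulus 4.7588); 2.8794 ± 0.3382i (modulus 2.8992). The spectral radius is the largest modulus: r(A) ≈ 4.7588. (Cross-check: r(A) ≤ ||A||_2 ≈ 5.5882; equality holds whenever A is normal, though it can also hold for some non-normal A.)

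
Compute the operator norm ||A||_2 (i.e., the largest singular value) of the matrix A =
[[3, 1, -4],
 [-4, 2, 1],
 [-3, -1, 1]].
||A||_2 ≈ 6.8276 (= sqrt(largest eigenvalue of A^T A))

||A||_2 = sigma_max(A) = sqrt(lambda_max(A^T A)). Form the symmetric matrix M = A^T A =
[[34, -2, -19],
 [-2, 6, -3],
 [-19, -3, 18]].
Its characteristic polynomial (trace, sum of principal 2x2 minors, determinant of M give the coefficients) is
  p(λ) = det(λ I - M) = λ^3 - 58λ^2 + 550λ - 900.
No integer candidate from the rational root theorem (±divisors of 900) is a root, so the roots are irrational. The cubic discriminant is Δ = 144616800 > 0, so there are three distinct real roots. p(2) = -24 and p(3) = 255 have opposite signs, so a root lies in (2, 3); Newton's method refines it to λ ≈ 2.0736. p(9) = 81 and p(10) = -200 have opposite signs, so a root lies in (9, 10); Newton's method refines it to λ ≈ 9.3109. p(46) = -992 and p(47) = 651 have opposite signs, so a root lies in (46, 47); Newton's method refines it to λ ≈ 46.6155. Check (Vieta): the three roots sum to 58, matching tr M = 58.
So the eigenvalues of A^T A are ≈ 2.0736, 9.3109, 46.6155 (all ≥ 0, as they must be for A^T A). The largest is λ_max ≈ 46.6155, hence ||A||_2 = sqrt(λ_max) ≈ 6.8276.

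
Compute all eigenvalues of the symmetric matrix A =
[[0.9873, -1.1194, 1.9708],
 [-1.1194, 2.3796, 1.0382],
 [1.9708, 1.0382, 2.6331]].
sigma(A) ≈ {-1, 3, 4}

A is real symmetric, so its spectrum consists of real eigenvalues. Expanding the characteristic polynomial of the displayed matrix gives
  det(λ I - A) = p(λ) = λ^3 + (-6)λ^2 + (5)λ + (12).
Solving p(λ) = 0 yields eigenvalues ≈ -1, 3, 4. (A is shown rounded to 4 decimals, so these recover the underlying integer eigenvalues to within that precision.)
Verification: the trace of A = 6 equals the sum of eigenvalues 6, and det(A) ≈ -12.0007 matches the eigenvalue product -12.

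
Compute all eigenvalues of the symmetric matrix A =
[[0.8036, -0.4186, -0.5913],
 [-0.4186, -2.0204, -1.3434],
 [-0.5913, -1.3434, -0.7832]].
sigma(A) ≈ {-3, 0, 1}

A is real symmetric, so its spectrum consists of real eigenvalues. Expanding the characteristic polynomial of the displayed matrix gives
  det(λ I - A) = p(λ) = λ^3 + (2)λ^2 + (-3)λ + (0).
Solving p(λ) = 0 yields eigenvalues ≈ -3, 0, 1. (A is shown rounded to 4 decimals, so these recover the underlying integer eigenvalues to within that precision.)
Verification: the trace of A = -2 equals the sum of eigenvalues -2, and det(A) ≈ -0.0001 matches the eigenvalue product 0.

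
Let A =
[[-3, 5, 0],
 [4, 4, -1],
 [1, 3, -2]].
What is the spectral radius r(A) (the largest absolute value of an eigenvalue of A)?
r(A) ≈ 5.8128

The eigenvalues of A are the roots of its characteristic polynomial. With M = A (coefficients from the trace, the sum of principal 2x2 minors, and det A):
  p(λ) = det(λ I - M) = λ^3 + λ^2 - 31λ - 50.
No integer candidate from the rational root theorem (±divisors of 50) is a root, so the roots are irrational. The cubic discriminant is Δ = 80725 > 0, so there are three distinct real roots. p(-6) = -44 and p(-5) = 5 have opposite signs, so a root lies in (-6, -5); Newton's method refines it to λ ≈ -5.139. p(-2) = 8 and p(-1) = -19 have opposite signs, so a root lies in (-2, -1); Newton's method refines it to λ ≈ -1.6738. p(5) = -55 and p(6) = 16 have opposite signs, so a root lies in (5, 6); Newton's method refines it to λ ≈ 5.8128. Check (Vieta): the three roots sum to -1, matching tr M = -1.
Thus the eigenvalues (to 4 decimals) are -5.139 (modulus 5.139); -1.6738 (modulus 1.6738); 5.8128 (modulus 5.8128). The spectral radius is the largest modulus: r(A) ≈ 5.8128. (Cross-check: r(A) ≤ ||A||_2 ≈ 7.2885; equality holds whenever A is normal, though it can also hold for some non-normal A.)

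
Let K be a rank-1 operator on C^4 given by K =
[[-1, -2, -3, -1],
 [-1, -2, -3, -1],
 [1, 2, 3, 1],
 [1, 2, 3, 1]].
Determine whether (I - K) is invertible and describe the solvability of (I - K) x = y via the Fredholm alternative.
(I - K) is singular (det(I - K) = 0, i.e. 1 ∈ sigma(K)). (I - K) x = y is solvable iff y ⊥ ker((I - K)^*) = span{(-1, -2, -3, -1)}, i.e. iff -y_1 - 2y_2 - 3y_3 - y_4 = 0. When solvable, the solutions are x = y + c·(1, 1, -1, -1), c arbitrary (ker(I - K) = span{(1, 1, -1, -1)}, dimension 1).

K has rank 1, so it is an outer product K = u v^T: every row of K is a multiple of one row vector. Reading off the entries, u = (1, 1, -1, -1) and v = (-1, -2, -3, -1) (row i of K equals u_i·v^T). A rank-one matrix u v^T satisfies K u = u (v·u) and kills the (3)-dimensional subspace v^⊥, so its characteristic polynomial is lambda^3 (lambda - v·u) with v·u = tr K = 1. Hence the eigenvalues of I - K are 1 (multiplicity 3) and 1 - (1) = 0, so det(I - K) = 0. (Direct check: I - K =
[[2, 2, 3, 1],
 [1, 3, 3, 1],
 [-1, -2, -2, -1],
 [-1, -2, -3, 0]]
has determinant 0.) So 1 is an eigenvalue of K and (I - K) is not invertible. The finite-dimensional Fredholm alternative says: either (I - K) is invertible, or ker(I - K) ≠ {0} and then range(I - K) = ker((I - K)^*)^⊥, with dim ker(I - K) = dim ker((I - K)^*). We are in the second case, so we need both kernels. Kernel of I - K: (I - K) u = u - u (v·u) = u - u = 0, so ker(I - K) = span{u} = span{(1, 1, -1, -1)} (it is exactly 1-dimensional because rank(I - K) = 3). Kernel of the adjoint: K is real, so (I - K)^* = I - K^T = I - v u^T, and (I - v u^T) v = v - v (u·v) = 0; hence ker((I - K)^*) = span{v} = span{(-1, -2, -3, -1)}. Therefore (I - K) x = y is solvable iff <y, v> = 0, i.e. iff -y_1 - 2y_2 - 3y_3 - y_4 = 0. When this holds, K y = u (v·y) = 0, so (I - K) y = y and x = y is a particular solution; the full solution set is the line x = y + c·u = y + c·(1, 1, -1, -1), c ∈ C.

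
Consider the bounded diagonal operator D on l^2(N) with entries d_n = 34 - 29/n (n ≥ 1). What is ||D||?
||D|| = 34

For a diagonal operator on l^2 with entries d_n, ||D|| = sup_n |d_n|. Here d_1 = 5, d_2 = 39/2, ..., and d_n = 34 - 29/n increases monotonically toward 34. All terms lie in [5, 34), so |d_n| = d_n and the supremum is the limit 34, which is not attained by any individual d_n. Hence ||D|| = 34.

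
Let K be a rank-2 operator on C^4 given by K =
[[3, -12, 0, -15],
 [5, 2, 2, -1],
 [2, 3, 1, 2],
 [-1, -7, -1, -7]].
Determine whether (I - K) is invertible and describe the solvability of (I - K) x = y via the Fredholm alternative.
(I - K) is invertible (det(I - K) = 5 ≠ 0), so for every y in C^4 the equation (I - K) x = y has a unique solution.

K has rank 2 and factors as K = U V^T = u1 v1^T + u2 v2^T with u1 = (-3, -1, 0, -1), v1 = (-3, 1, -1, 3), u2 = (-3, 1, 1, -2), v2 = (2, 3, 1, 2) (multiplying out reproduces the displayed K). The nonzero eigenvalues of U V^T coincide with those of the 2 x 2 matrix G = V^T U = [[v1·u1, v1·u2], [v2·u1, v2·u2]] = [[5, 3], [-11, -6]], and by the Sylvester determinant identity det(I_4 - U V^T) = det(I_2 - V^T U) = det([[-4, -3], [11, 7]]) = (-4)(7) - (-3)(11) = 5. (Direct check: I - K =
[[-2, 12, 0, 15],
 [-5, -1, -2, 1],
 [-2, -3, 0, -2],
 [1, 7, 1, 8]]
has determinant 5.) The finite-dimensional Fredholm alternative says: either (I - K) is invertible, or ker(I - K) ≠ {0} and then range(I - K) = ker((I - K)^*)^⊥, with dim ker(I - K) = dim ker((I - K)^*). Since det(I - K) ≠ 0, 1 is not an eigenvalue of K and ker(I - K) = {0}, so we are in the first case: for every y there is a unique x = (I - K)^(-1) y. (Explicitly, by the Woodbury identity, (I - U V^T)^(-1) = I + U (I_2 - G)^(-1) V^T.)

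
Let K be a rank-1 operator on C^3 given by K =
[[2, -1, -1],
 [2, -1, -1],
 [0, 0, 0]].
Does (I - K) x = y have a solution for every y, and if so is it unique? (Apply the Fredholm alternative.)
(I - K) is singular (det(I - K) = 0, i.e. 1 ∈ sigma(K)). (I - K) x = y is solvable iff y ⊥ ker((I - K)^*) = span{(2, -1, -1)}, i.e. iff 2y_1 - y_2 - y_3 = 0. When solvable, the solutions are x = y + c·(1, 1, 0), c arbitrary (ker(I - K) = span{(1, 1, 0)}, dimension 1).

K has rank 1, so it is an outer product K = u v^T: every row of K is a multiple of one row vector. Reading off the entries, u = (1, 1, 0) and v = (2, -1, -1) (row i of K equals u_i·v^T). A rank-one matrix u v^T satisfies K u = u (v·u) and kills the (2)-dimensional subspace v^⊥, so its characteristic polynomial is lambda^2 (lambda - v·u) with v·u = tr K = 1. Hence the eigenvalues of I - K are 1 (multiplicity 2) and 1 - (1) = 0, so det(I - K) = 0. (Direct check: I - K =
[[-1, 1, 1],
 [-2, 2, 1],
 [0, 0, 1]]
has determinant 0.) So 1 is an eigenvalue of K and (I - K) is not invertible. The finite-dimensional Fredholm alternative says: either (I - K) is invertible, or ker(I - K) ≠ {0} and then range(I - K) = ker((I - K)^*)^⊥, with dim ker(I - K) = dim ker((I - K)^*). We are in the second case, so we need both kernels. Kernel of I - K: (I - K) u = u - u (v·u) = u - u = 0, so ker(I - K) = span{u} = span{(1, 1, 0)} (it is exactly 1-dimensional because rank(I - K) = 2). Kernel of the adjoint: K is real, so (I - K)^* = I - K^T = I - v u^T, and (I - v u^T) v = v - v (u·v) = 0; hence ker((I - K)^*) = span{v} = span{(2, -1, -1)}. Therefore (I - K) x = y is solvable iff <y, v> = 0, i.e. iff 2y_1 - y_2 - y_3 = 0. When this holds, K y = u (v·y) = 0, so (I - K) y = y and x = y is a particular solution; the full solution set is the line x = y + c·u = y + c·(1, 1, 0), c ∈ C.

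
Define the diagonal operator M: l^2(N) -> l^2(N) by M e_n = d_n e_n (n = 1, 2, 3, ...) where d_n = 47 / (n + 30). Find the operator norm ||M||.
||M|| = 47/31 (attained at n = 1)

For M diagonal, ||M|| = sup_n |d_n| = sup_n 47/(n + 30). This is positive and strictly decreasing in n, so the supremum is attained at n = 1: d_1 = 47/(1 + 30) = 47/31. Hence ||M|| = 47/31.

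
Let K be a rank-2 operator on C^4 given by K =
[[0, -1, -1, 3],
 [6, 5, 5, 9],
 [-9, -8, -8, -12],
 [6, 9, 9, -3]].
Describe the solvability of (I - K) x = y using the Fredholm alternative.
(I - K) is invertible (det(I - K) = 22 ≠ 0), so for every y in C^4 the equation (I - K) x = y has a unique solution.

K has rank 2 and factors as K = U V^T = u1 v1^T + u2 v2^T with u1 = (0, -2, 3, -2), v1 = (-3, -3, -3, -3), u2 = (-1, -1, 1, 3), v2 = (0, 1, 1, -3) (multiplying out reproduces the displayed K). The nonzero eigenvalues of U V^T coincide with those of the 2 x 2 matrix G = V^T U = [[v1·u1, v1·u2], [v2·u1, v2·u2]] = [[3, -6], [7, -9]], and by the Sylvester determinant identity det(I_4 - U V^T) = det(I_2 - V^T U) = det([[-2, 6], [-7, 10]]) = (-2)(10) - (6)(-7) = 22. (Direct check: I - K =
[[1, 1, 1, -3],
 [-6, -4, -5, -9],
 [9, 8, 9, 12],
 [-6, -9, -9, 4]]
has determinant 22.) The finite-dimensional Fredholm alternative says: either (I - K) is invertible, or ker(I - K) ≠ {0} and then range(I - K) = ker((I - K)^*)^⊥, with dim ker(I - K) = dim ker((I - K)^*). Since det(I - K) ≠ 0, 1 is not an eigenvalue of K and ker(I - K) = {0}, so we are in the first case: for every y there is a unique x = (I - K)^(-1) y. (Explicitly, by the Woodbury identity, (I - U V^T)^(-1) = I + U (I_2 - G)^(-1) V^T.)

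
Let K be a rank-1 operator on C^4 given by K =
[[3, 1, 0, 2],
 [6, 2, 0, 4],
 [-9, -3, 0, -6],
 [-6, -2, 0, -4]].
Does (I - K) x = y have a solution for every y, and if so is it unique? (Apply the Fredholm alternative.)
(I - K) is singular (det(I - K) = 0, i.e. 1 ∈ sigma(K)). (I - K) x = y is solvable iff y ⊥ ker((I - K)^*) = span{(3, 1, 0, 2)}, i.e. iff 3y_1 + y_2 + 2y_4 = 0. When solvable, the solutions are x = y + c·(1, 2, -3, -2), c arbitrary (ker(I - K) = span{(1, 2, -3, -2)}, dimension 1).

K has rank 1, so it is an outer product K = u v^T: every row of K is a multiple of one row vector. Reading off the entries, u = (1, 2, -3, -2) and v = (3, 1, 0, 2) (row i of K equals u_i·v^T). A rank-one matrix u v^T satisfies K u = u (v·u) and kills the (3)-dimensional subspace v^⊥, so its characteristic polynomial is lambda^3 (lambda - v·u) with v·u = tr K = 1. Hence the eigenvalues of I - K are 1 (multiplicity 3) and 1 - (1) = 0, so det(I - K) = 0. (Direct check: I - K =
[[-2, -1, 0, -2],
 [-6, -1, 0, -4],
 [9, 3, 1, 6],
 [6, 2, 0, 5]]
has determinant 0.) So 1 is an eigenvalue of K and (I - K) is not invertible. The finite-dimensional Fredholm alternative says: either (I - K) is invertible, or ker(I - K) ≠ {0} and then range(I - K) = ker((I - K)^*)^⊥, with dim ker(I - K) = dim ker((I - K)^*). We are in the second case, so we need both kernels. Kernel of I - K: (I - K) u = u - u (v·u) = u - u = 0, so ker(I - K) = span{u} = span{(1, 2, -3, -2)} (it is exactly 1-dimensional because rank(I - K) = 3). Kernel of the adjoint: K is real, so (I - K)^* = I - K^T = I - v u^T, and (I - v u^T) v = v - v (u·v) = 0; hence ker((I - K)^*) = span{v} = span{(3, 1, 0, 2)}. Therefore (I - K) x = y is solvable iff <y, v> = 0, i.e. iff 3y_1 + y_2 + 2y_4 = 0. When this holds, K y = u (v·y) = 0, so (I - K) y = y and x = y is a particular solution; the full solution set is the line x = y + c·u = y + c·(1, 2, -3, -2), c ∈ C.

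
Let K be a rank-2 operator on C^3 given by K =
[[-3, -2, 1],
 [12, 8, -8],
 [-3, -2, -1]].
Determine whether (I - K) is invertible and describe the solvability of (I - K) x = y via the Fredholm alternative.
(I - K) is invertible (det(I - K) = -21 ≠ 0), so for every y in C^3 the equation (I - K) x = y has a unique solution.

K has rank 2 and factors as K = U V^T = u1 v1^T + u2 v2^T with u1 = (-1, 2, -2), v1 = (3, 2, -1), u2 = (0, 2, 1), v2 = (3, 2, -3) (multiplying out reproduces the displayed K). The nonzero eigenvalues of U V^T coincide with those of the 2 x 2 matrix G = V^T U = [[v1·u1, v1·u2], [v2·u1, v2·u2]] = [[3, 3], [7, 1]], and by the Sylvester determinant identity det(I_3 - U V^T) = det(I_2 - V^T U) = det([[-2, -3], [-7, 0]]) = (-2)(0) - (-3)(-7) = -21. (Direct check: I - K =
[[4, 2, -1],
 [-12, -7, 8],
 [3, 2, 2]]
has determinant -21.) The finite-dimensional Fredholm alternative says: either (I - K) is invertible, or ker(I - K) ≠ {0} and then range(I - K) = ker((I - K)^*)^⊥, with dim ker(I - K) = dim ker((I - K)^*). Since det(I - K) ≠ 0, 1 is not an eigenvalue of K and ker(I - K) = {0}, so we are in the first case: for every y there is a unique x = (I - K)^(-1) y. (Explicitly, by the Woodbury identity, (I - U V^T)^(-1) = I + U (I_2 - G)^(-1) V^T.)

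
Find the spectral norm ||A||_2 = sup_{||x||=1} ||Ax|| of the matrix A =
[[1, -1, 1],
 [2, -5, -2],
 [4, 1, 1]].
||A||_2 ≈ 5.8294 (= sqrt(largest eigenvalue of A^T A))

||A||_2 = sigma_max(A) = sqrt(lambda_max(A^T A)). Form the symmetric matrix M = A^T A =
[[21, -7, 1],
 [-7, 27, 10],
 [1, 10, 6]].
Its characteristic polynomial (trace, sum of principal 2x2 minors, determinant of M give the coefficients) is
  p(λ) = det(λ I - M) = λ^3 - 54λ^2 + 705λ - 841.
No integer candidate from the rational root theorem (±divisors of 841) is a root, so the roots are irrational. The cubic discriminant is Δ = 75212577 > 0, so there are three distinct real roots. p(1) = -189 and p(2) = 361 have opposite signs, so a root lies in (1, 2); Newton's method refines it to λ ≈ 1.3239. p(18) = 185 and p(19) = -81 have opposite signs, so a root lies in (18, 19); Newton's method refines it to λ ≈ 18.6941. p(33) = -445 and p(34) = 9 have opposite signs, so a root lies in (33, 34); Newton's method refines it to λ ≈ 33.982. Check (Vieta): the three roots sum to 54, matching tr M = 54.
So the eigenvalues of A^T A are ≈ 1.3239, 18.6941, 33.982 (all ≥ 0, as they must be for A^T A). The largest is λ_max ≈ 33.982, hence ||A||_2 = sqrt(λ_max) ≈ 5.8294.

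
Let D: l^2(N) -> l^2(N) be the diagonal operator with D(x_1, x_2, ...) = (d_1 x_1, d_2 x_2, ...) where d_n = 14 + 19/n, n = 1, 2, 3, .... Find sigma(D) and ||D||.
sigma(D) = {14 + 19/n : n ≥ 1} ∪ {14}; ||D|| = 33

A bounded diagonal operator on l^2 with diagonal entries d_n has spectrum equal to the closure of {d_n : n ≥ 1}: every d_n is an eigenvalue (with eigenvector e_n), so {d_n} ⊂ sigma(D); the spectrum is closed, so its closure is too; and for lambda not in the closure, (D - lambda I) has bounded inverse (the diagonal entries 1/(d_n - lambda) are bounded). For our sequence d_n = 14 + 19/n, n = 1, 2, 3, ...:
  - {d_n} = {14 + 19/n : n ≥ 1}; the only limit point is 14
  - closure = {14 + 19/n : n ≥ 1} ∪ {14}
For the norm: a diagonal operator has ||D|| = sup_n |d_n|. Here d_n = 14 + 19/n is positive and decreasing, so sup_n |d_n| = d_1 = 14 + 19 = 33. So ||D|| = 33.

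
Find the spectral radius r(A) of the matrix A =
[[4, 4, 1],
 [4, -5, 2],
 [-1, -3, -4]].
r(A) ≈ 5.2573

The eigenvalues of A are the roots of its characteristic polynomial. With M = A (coefficients from the trace, the sum of principal 2x2 minors, and det A):
  p(λ) = det(λ I - M) = λ^3 + 5λ^2 - 25λ - 143.
No integer candidate from the rational root theorem (±divisors of 143) is a root, so the roots are irrational. The cubic discriminant is Δ = -80748 < 0, so there is one real root and a complex-conjugate pair. p(5) = -18 and p(6) = 103 have opposite signs, so a root lies in (5, 6); Newton's method refines it to λ ≈ 5.1739. Dividing out (λ - (5.1739)) leaves approximately λ^2 + 10.1739λ + 27.6387. For λ^2 + 10.1739λ + 27.6387 the discriminant is -7.0467. It is negative, so the remaining roots are the complex-conjugate pair λ ≈ -5.0869 ± 1.3273i. Their product equals the constant term, so |λ|^2 ≈ 27.6387 and |λ| ≈ 5.2573.
Thus the eigenvalues (to 4 decimals) are 5.1739 (modulus 5.1739); -5.0869 ± 1.3273i (modulus 5.2573). The spectral radius is the largest modulus: r(A) ≈ 5.2573. (Cross-check: r(A) ≤ ||A||_2 ≈ 7.1847; equality holds whenever A is normal, though it can also hold for some non-normal A.)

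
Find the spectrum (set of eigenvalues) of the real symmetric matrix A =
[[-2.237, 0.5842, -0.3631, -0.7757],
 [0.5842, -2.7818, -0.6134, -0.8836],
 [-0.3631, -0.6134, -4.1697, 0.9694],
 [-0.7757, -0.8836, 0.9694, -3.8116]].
sigma(A) ≈ {-5, -4, -3, -1}

A is real symmetric, so its spectrum consists of real eigenvalues. Expanding the characteristic polynomial of the displayed matrix gives
  det(λ I - A) = p(λ) = λ^4 + (13)λ^3 + (59.0011)λ^2 + (107.0035)λ + (60.0031).
Solving p(λ) = 0 yields eigenvalues ≈ -5, -4, -3, -1. (A is shown rounded to 4 decimals, so these recover the underlying integer eigenvalues to within that precision.)
Verification: the trace of A = -13 equals the sum of eigenvalues -13, and det(A) ≈ 60.0031 matches the eigenvalue product 60.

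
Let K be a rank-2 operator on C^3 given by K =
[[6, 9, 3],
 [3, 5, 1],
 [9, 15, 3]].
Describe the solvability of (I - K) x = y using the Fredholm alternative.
(I - K) is invertible (det(I - K) = -19 ≠ 0), so for every y in C^3 the equation (I - K) x = y has a unique solution.

K has rank 2 and factors as K = U V^T = u1 v1^T + u2 v2^T with u1 = (3, 1, 3), v1 = (2, 3, 1), u2 = (0, 1, 3), v2 = (1, 2, 0) (multiplying out reproduces the displayed K). The nonzero eigenvalues of U V^T coincide with those of the 2 x 2 matrix G = V^T U = [[v1·u1, v1·u2], [v2·u1, v2·u2]] = [[12, 6], [5, 2]], and by the Sylvester determinant identity det(I_3 - U V^T) = det(I_2 - V^T U) = det([[-11, -6], [-5, -1]]) = (-11)(-1) - (-6)(-5) = -19. (Direct check: I - K =
[[-5, -9, -3],
 [-3, -4, -1],
 [-9, -15, -2]]
has determinant -19.) The finite-dimensional Fredholm alternative says: either (I - K) is invertible, or ker(I - K) ≠ {0} and then range(I - K) = ker((I - K)^*)^⊥, with dim ker(I - K) = dim ker((I - K)^*). Since det(I - K) ≠ 0, 1 is not an eigenvalue of K and ker(I - K) = {0}, so we are in the first case: for every y there is a unique x = (I - K)^(-1) y. (Explicitly, by the Woodbury identity, (I - U V^T)^(-1) = I + U (I_2 - G)^(-1) V^T.)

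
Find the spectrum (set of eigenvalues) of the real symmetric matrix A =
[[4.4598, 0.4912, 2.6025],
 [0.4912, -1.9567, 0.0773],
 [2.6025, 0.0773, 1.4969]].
sigma(A) ≈ {-2, 0, 6}

A is real symmetric, so its spectrum consists of real eigenvalues. Expanding the characteristic polynomial of the displayed matrix gives
  det(λ I - A) = p(λ) = λ^3 + (-4)λ^2 + (-12)λ + (0).
Solving p(λ) = 0 yields eigenvalues ≈ -2, 0, 6. (A is shown rounded to 4 decimals, so these recover the underlying integer eigenvalues to within that precision.)
Verification: the trace of A = 4 equals the sum of eigenvalues 4, and det(A) ≈ -0.0001 matches the eigenvalue product 0.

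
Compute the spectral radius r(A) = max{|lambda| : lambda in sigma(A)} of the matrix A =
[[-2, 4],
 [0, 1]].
r(A) = 2

The eigenvalues of A are the roots of its characteristic polynomial. With M = A (coefficients from the trace and determinant):
  p(λ) = det(λ I - M) = λ^2 + λ - 2.
For λ^2 + λ - 2 the discriminant is 9. It is a perfect square (3^2), so the roots are rational: λ = (-1 ± 3)/2 = 1, -2.
Thus the eigenvalues (to 4 decimals) are 1 (modulus 1); -2 (modulus 2). The spectral radius is the largest modulus: r(A) = 2. (Cross-check: r(A) ≤ ||A||_2 ≈ 4.5616; equality holds whenever A is normal, though it can also hold for some non-normal A.)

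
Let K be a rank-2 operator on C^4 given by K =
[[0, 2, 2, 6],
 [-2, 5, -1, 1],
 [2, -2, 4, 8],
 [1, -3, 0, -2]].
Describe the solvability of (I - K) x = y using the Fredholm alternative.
(I - K) is invertible (det(I - K) = -9 ≠ 0), so for every y in C^4 the equation (I - K) x = y has a unique solution.

K has rank 2 and factors as K = U V^T = u1 v1^T + u2 v2^T with u1 = (0, -2, 2, 1), v1 = (1, -2, 1, 1), u2 = (2, 1, 2, -1), v2 = (0, 1, 1, 3) (multiplying out reproduces the displayed K). The nonzero eigenvalues of U V^T coincide with those of the 2 x 2 matrix G = V^T U = [[v1·u1, v1·u2], [v2·u1, v2·u2]] = [[7, 1], [3, 0]], and by the Sylvester determinant identity det(I_4 - U V^T) = det(I_2 - V^T U) = det([[-6, -1], [-3, 1]]) = (-6)(1) - (-1)(-3) = -9. (Direct check: I - K =
[[1, -2, -2, -6],
 [2, -4, 1, -1],
 [-2, 2, -3, -8],
 [-1, 3, 0, 3]]
has determinant -9.) The finite-dimensional Fredholm alternative says: either (I - K) is invertible, or ker(I - K) ≠ {0} and then range(I - K) = ker((I - K)^*)^⊥, with dim ker(I - K) = dim ker((I - K)^*). Since det(I - K) ≠ 0, 1 is not an eigenvalue of K and ker(I - K) = {0}, so we are in the first case: for every y there is a unique x = (I - K)^(-1) y. (Explicitly, by the Woodbury identity, (I - U V^T)^(-1) = I + U (I_2 - G)^(-1) V^T.)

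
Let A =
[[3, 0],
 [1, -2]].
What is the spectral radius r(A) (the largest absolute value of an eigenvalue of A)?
r(A) = 3

The eigenvalues of A are the roots of its characteristic polynomial. With M = A (coefficients from the trace and determinant):
  p(λ) = det(λ I - M) = λ^2 - λ - 6.
For λ^2 - λ - 6 the discriminant is 25. It is a perfect square (5^2), so the roots are rational: λ = (1 ± 5)/2 = 3, -2.
Thus the eigenvalues (to 4 decimals) are 3 (modulus 3); -2 (modulus 2). The spectral radius is the largest modulus: r(A) = 3. (Cross-check: r(A) ≤ ||A||_2 ≈ 3.2566; equality holds whenever A is normal, though it can also hold for some non-normal A.)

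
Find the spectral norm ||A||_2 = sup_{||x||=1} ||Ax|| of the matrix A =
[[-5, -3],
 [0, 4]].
||A||_2 = sqrt(40) ≈ 6.3246 (= sqrt(largest eigenvalue of A^T A))

||A||_2 = sigma_max(A) = sqrt(lambda_max(A^T A)). Form the symmetric matrix M = A^T A =
[[25, 15],
 [15, 25]].
Its characteristic polynomial (trace, determinant of M give the coefficients) is
  p(λ) = det(λ I - M) = λ^2 - 50λ + 400.
For λ^2 - 50λ + 400 the discriminant is 900. It is a perfect square (30^2), so the roots are rational: λ = (50 ± 30)/2 = 40, 10.
So the eigenvalues of A^T A are ≈ 10, 40 (all ≥ 0, as they must be for A^T A). The largest is λ_max = 40, hence ||A||_2 = sqrt(λ_max) = sqrt(40) ≈ 6.3246.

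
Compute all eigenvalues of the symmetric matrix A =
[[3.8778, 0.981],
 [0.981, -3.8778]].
sigma(A) ≈ {-4, 4}

A is real symmetric, so its spectrum consists of real eigenvalues. Expanding the characteristic polynomial of the displayed matrix gives
  det(λ I - A) = p(λ) = λ^2 + (0)λ + (-16).
Solving p(λ) = 0 yields eigenvalues ≈ -4, 4. (A is shown rounded to 4 decimals, so these recover the underlying integer eigenvalues to within that precision.)
Verification: the trace of A = 0 equals the sum of eigenvalues 0, and det(A) ≈ -15.9997 matches the eigenvalue product -16.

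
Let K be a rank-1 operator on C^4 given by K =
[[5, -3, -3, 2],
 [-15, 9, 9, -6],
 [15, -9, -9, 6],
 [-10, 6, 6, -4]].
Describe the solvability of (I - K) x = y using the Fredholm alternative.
(I - K) is singular (det(I - K) = 0, i.e. 1 ∈ sigma(K)). (I - K) x = y is solvable iff y ⊥ ker((I - K)^*) = span{(5, -3, -3, 2)}, i.e. iff 5y_1 - 3y_2 - 3y_3 + 2y_4 = 0. When solvable, the solutions are x = y + c·(1, -3, 3, -2), c arbitrary (ker(I - K) = span{(1, -3, 3, -2)}, dimension 1).

K has rank 1, so it is an outer product K = u v^T: every row of K is a multiple of one row vector. Reading off the entries, u = (1, -3, 3, -2) and v = (5, -3, -3, 2) (row i of K equals u_i·v^T). A rank-one matrix u v^T satisfies K u = u (v·u) and kills the (3)-dimensional subspace v^⊥, so its characteristic polynomial is lambda^3 (lambda - v·u) with v·u = tr K = 1. Hence the eigenvalues of I - K are 1 (multiplicity 3) and 1 - (1) = 0, so det(I - K) = 0. (Direct check: I - K =
[[-4, 3, 3, -2],
 [15, -8, -9, 6],
 [-15, 9, 10, -6],
 [10, -6, -6, 5]]
has determinant 0.) So 1 is an eigenvalue of K and (I - K) is not invertible. The finite-dimensional Fredholm alternative says: either (I - K) is invertible, or ker(I - K) ≠ {0} and then range(I - K) = ker((I - K)^*)^⊥, with dim ker(I - K) = dim ker((I - K)^*). We are in the second case, so we need both kernels. Kernel of I - K: (I - K) u = u - u (v·u) = u - u = 0, so ker(I - K) = span{u} = span{(1, -3, 3, -2)} (it is exactly 1-dimensional because rank(I - K) = 3). Kernel of the adjoint: K is real, so (I - K)^* = I - K^T = I - v u^T, and (I - v u^T) v = v - v (u·v) = 0; hence ker((I - K)^*) = span{v} = span{(5, -3, -3, 2)}. Therefore (I - K) x = y is solvable iff <y, v> = 0, i.e. iff 5y_1 - 3y_2 - 3y_3 + 2y_4 = 0. When this holds, K y = u (v·y) = 0, so (I - K) y = y and x = y is a particular solution; the full solution set is the line x = y + c·u = y + c·(1, -3, 3, -2), c ∈ C.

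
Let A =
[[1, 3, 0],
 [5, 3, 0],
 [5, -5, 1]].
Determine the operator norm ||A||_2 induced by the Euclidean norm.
||A||_2 ≈ 7.4777 (= sqrt(largest eigenvalue of A^T A))

||A||_2 = sigma_max(A) = sqrt(lambda_max(A^T A)). Form the symmetric matrix M = A^T A =
[[51, -7, 5],
 [-7, 43, -5],
 [5, -5, 1]].
Its characteristic polynomial (trace, sum of principal 2x2 minors, determinant of M give the coefficients) is
  p(λ) = det(λ I - M) = λ^3 - 95λ^2 + 2188λ - 144.
No integer candidate from the rational root theorem (±divisors of 144) is a root, so the roots are irrational. The cubic discriminant is Δ = 1351310160 > 0, so there are three distinct real roots. p(0) = -144 and p(1) = 1950 have opposite signs, so a root lies in (0, 1); Newton's method refines it to λ ≈ 0.066. p(39) = 12 and p(40) = -624 have opposite signs, so a root lies in (39, 40); Newton's method refines it to λ ≈ 39.0182. p(55) = -804 and p(56) = 80 have opposite signs, so a root lies in (55, 56); Newton's method refines it to λ ≈ 55.9158. Check (Vieta): the three roots sum to 95, matching tr M = 95.
So the eigenvalues of A^T A are ≈ 0.066, 39.0182, 55.9158 (all ≥ 0, as they must be for A^T A). The largest is λ_max ≈ 55.9158, hence ||A||_2 = sqrt(λ_max) ≈ 7.4777.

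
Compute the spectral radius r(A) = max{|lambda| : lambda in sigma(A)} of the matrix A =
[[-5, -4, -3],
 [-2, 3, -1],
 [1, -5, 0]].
r(A) ≈ 5.9658

The eigenvalues of A are the roots of its characteristic polynomial. With M = A (coefficients from the trace, the sum of principal 2x2 minors, and det A):
  p(λ) = det(λ I - M) = λ^3 + 2λ^2 - 25λ - 8.
No integer candidate from the rational root theorem (±divisors of 8) is a root, so the roots are irrational. The cubic discriminant is Δ = 70728 > 0, so there are three distinct real roots. p(-6) = -2 and p(-5) = 42 have opposite signs, so a root lies in (-6, -5); Newton's method refines it to λ ≈ -5.9658. p(-1) = 18 and p(0) = -8 have opposite signs, so a root lies in (-1, 0); Newton's method refines it to λ ≈ -0.3134. p(4) = -12 and p(5) = 42 have opposite signs, so a root lies in (4, 5); Newton's method refines it to λ ≈ 4.2792. Check (Vieta): the three roots sum to -2, matching tr M = -2.
Thus the eigenvalues (to 4 decimals) are -5.9658 (modulus 5.9658); -0.3134 (modulus 0.3134); 4.2792 (modulus 4.2792). The spectral radius is the largest modulus: r(A) ≈ 5.9658. (Cross-check: r(A) ≤ ||A||_2 ≈ 7.636; equality holds whenever A is normal, though it can also hold for some non-normal A.)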